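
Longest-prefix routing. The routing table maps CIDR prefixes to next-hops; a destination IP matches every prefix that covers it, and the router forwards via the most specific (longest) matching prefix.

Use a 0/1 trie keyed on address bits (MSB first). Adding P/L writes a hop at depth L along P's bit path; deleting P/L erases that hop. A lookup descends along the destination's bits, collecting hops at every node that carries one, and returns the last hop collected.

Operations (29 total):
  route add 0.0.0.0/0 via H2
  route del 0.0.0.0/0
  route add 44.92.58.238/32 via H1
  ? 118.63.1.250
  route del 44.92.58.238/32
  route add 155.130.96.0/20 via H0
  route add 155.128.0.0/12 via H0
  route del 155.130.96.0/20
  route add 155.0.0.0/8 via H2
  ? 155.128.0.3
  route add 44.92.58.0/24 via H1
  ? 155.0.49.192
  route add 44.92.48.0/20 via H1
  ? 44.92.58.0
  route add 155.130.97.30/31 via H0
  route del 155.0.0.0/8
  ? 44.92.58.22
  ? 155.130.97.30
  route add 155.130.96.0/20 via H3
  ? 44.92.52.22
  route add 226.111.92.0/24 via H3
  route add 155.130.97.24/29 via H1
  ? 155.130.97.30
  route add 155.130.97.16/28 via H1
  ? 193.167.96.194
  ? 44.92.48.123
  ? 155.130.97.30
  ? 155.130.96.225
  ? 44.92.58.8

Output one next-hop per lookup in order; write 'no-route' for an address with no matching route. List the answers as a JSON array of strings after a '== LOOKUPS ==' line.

Apply in order:
  add 0.0.0.0/0 -> H2 at depth 0
  - 0.0.0.0/0 clear@0
  add 44.92.58.238/32 -> H1 at depth 32
  ? 118.63.1.250  path d0:-→d1:-  best=no-route
  - 44.92.58.238/32 clear@32
  add 155.130.96.0/20 -> H0 at depth 20
  add 155.128.0.0/12 -> H0 at depth 12
  - 155.130.96.0/20 clear@20
  add 155.0.0.0/8 -> H2 at depth 8
  ? 155.128.0.3  path d0:-→d1:-→d2:-→d3:-→d4:-→d5:-→d6:-→d7:-→d8:H2→d9:-→d10:-→d11:-→d12:H0→d13:-→d14:-  best=H0
  add 44.92.58.0/24 -> H1 at depth 24
  ? 155.0.49.192  path d0:-→d1:-→d2:-→d3:-→d4:-→d5:-→d6:-→d7:-→d8:H2  best=H2
  add 44.92.48.0/20 -> H1 at depth 20
  ? 44.92.58.0  path d0:-→d1:-→d2:-→d3:-→d4:-→d5:-→d6:-→d7:-→d8:-→d9:-→d10:-→d11:-→d12:-→d13:-→d14:-→d15:-→d16:-→d17:-→d18:-→d19:-→d20:H1→d21:-→d22:-→d23:-→d24:H1  best=H1
  add 155.130.97.30/31 -> H0 at depth 31
  - 155.0.0.0/8 clear@8
  ? 44.92.58.22  path d0:-→d1:-→d2:-→d3:-→d4:-→d5:-→d6:-→d7:-→d8:-→d9:-→d10:-→d11:-→d12:-→d13:-→d14:-→d15:-→d16:-→d17:-→d18:-→d19:-→d20:H1→d21:-→d22:-→d23:-→d24:H1  best=H1
  ? 155.130.97.30  path d0:-→d1:-→d2:-→d3:-→d4:-→d5:-→d6:-→d7:-→d8:-→d9:-→d10:-→d11:-→d12:H0→d13:-→d14:-→d15:-→d16:-→d17:-→d18:-→d19:-→d20:-→d21:-→d22:-→d23:-→d24:-→d25:-→d26:-→d27:-→d28:-→d29:-→d30:-→d31:H0  best=H0
  add 155.130.96.0/20 -> H3 at depth 20
  ? 44.92.52.22  path d0:-→d1:-→d2:-→d3:-→d4:-→d5:-→d6:-→d7:-→d8:-→d9:-→d10:-→d11:-→d12:-→d13:-→d14:-→d15:-→d16:-→d17:-→d18:-→d19:-→d20:H1  best=H1
  add 226.111.92.0/24 -> H3 at depth 24
  add 155.130.97.24/29 -> H1 at depth 29
  ? 155.130.97.30  path d0:-→d1:-→d2:-→d3:-→d4:-→d5:-→d6:-→d7:-→d8:-→d9:-→d10:-→d11:-→d12:H0→d13:-→d14:-→d15:-→d16:-→d17:-→d18:-→d19:-→d20:H3→d21:-→d22:-→d23:-→d24:-→d25:-→d26:-→d27:-→d28:-→d29:H1→d30:-→d31:H0  best=H0
  add 155.130.97.16/28 -> H1 at depth 28
  ? 193.167.96.194  path d0:-→d1:-→d2:-  best=no-route
  ? 44.92.48.123  path d0:-→d1:-→d2:-→d3:-→d4:-→d5:-→d6:-→d7:-→d8:-→d9:-→d10:-→d11:-→d12:-→d13:-→d14:-→d15:-→d16:-→d17:-→d18:-→d19:-→d20:H1  best=H1
  ? 155.130.97.30  path d0:-→d1:-→d2:-→d3:-→d4:-→d5:-→d6:-→d7:-→d8:-→d9:-→d10:-→d11:-→d12:H0→d13:-→d14:-→d15:-→d16:-→d17:-→d18:-→d19:-→d20:H3→d21:-→d22:-→d23:-→d24:-→d25:-→d26:-→d27:-→d28:H1→d29:H1→d30:-→d31:H0  best=H0
  ? 155.130.96.225  path d0:-→d1:-→d2:-→d3:-→d4:-→d5:-→d6:-→d7:-→d8:-→d9:-→d10:-→d11:-→d12:H0→d13:-→d14:-→d15:-→d16:-→d17:-→d18:-→d19:-→d20:H3→d21:-→d22:-→d23:-  best=H3
  ? 44.92.58.8  path d0:-→d1:-→d2:-→d3:-→d4:-→d5:-→d6:-→d7:-→d8:-→d9:-→d10:-→d11:-→d12:-→d13:-→d14:-→d15:-→d16:-→d17:-→d18:-→d19:-→d20:H1→d21:-→d22:-→d23:-→d24:H1  best=H1

== LOOKUPS ==
["no-route","H0","H2","H1","H1","H0","H1","H0","no-route","H1","H0","H3","H1"]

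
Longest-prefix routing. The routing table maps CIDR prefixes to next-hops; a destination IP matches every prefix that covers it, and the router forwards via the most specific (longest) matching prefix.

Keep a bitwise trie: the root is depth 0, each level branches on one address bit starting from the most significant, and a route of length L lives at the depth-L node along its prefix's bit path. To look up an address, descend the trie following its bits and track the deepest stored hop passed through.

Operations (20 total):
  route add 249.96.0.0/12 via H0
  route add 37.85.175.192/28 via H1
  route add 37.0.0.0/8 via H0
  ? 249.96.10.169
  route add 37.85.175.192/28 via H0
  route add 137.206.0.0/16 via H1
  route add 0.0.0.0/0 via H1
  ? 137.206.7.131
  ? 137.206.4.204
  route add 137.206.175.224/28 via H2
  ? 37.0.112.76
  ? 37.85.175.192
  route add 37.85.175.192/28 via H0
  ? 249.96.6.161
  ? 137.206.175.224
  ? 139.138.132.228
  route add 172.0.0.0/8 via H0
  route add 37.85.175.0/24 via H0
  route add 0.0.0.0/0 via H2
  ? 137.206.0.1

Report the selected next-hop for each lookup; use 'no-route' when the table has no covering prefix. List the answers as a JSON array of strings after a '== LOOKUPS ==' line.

Trace:
  + 249.96.0.0/12 (H0) depth=12
  + 37.85.175.192/28 (H1) depth=28
  + 37.0.0.0/8 (H0) depth=8
  ? 249.96.10.169  path d0:-→d1:-→d2:-→d3:-→d4:-→d5:-→d6:-→d7:-→d8:-→d9:-→d10:-→d11:-→d12:H0  best=H0
  + 37.85.175.192/28 (H0) depth=28
  + 137.206.0.0/16 (H1) depth=16
  + 0.0.0.0/0 (H1) depth=0
  ? 137.206.7.131  path d0:H1→d1:-→d2:-→d3:-→d4:-→d5:-→d6:-→d7:-→d8:-→d9:-→d10:-→d11:-→d12:-→d13:-→d14:-→d15:-→d16:H1  best=H1
  ? 137.206.4.204  path d0:H1→d1:-→d2:-→d3:-→d4:-→d5:-→d6:-→d7:-→d8:-→d9:-→d10:-→d11:-→d12:-→d13:-→d14:-→d15:-→d16:H1  best=H1
  + 137.206.175.224/28 (H2) depth=28
  ? 37.0.112.76  path d0:H1→d1:-→d2:-→d3:-→d4:-→d5:-→d6:-→d7:-→d8:H0→d9:-  best=H0
  ? 37.85.175.192  path d0:H1→d1:-→d2:-→d3:-→d4:-→d5:-→d6:-→d7:-→d8:H0→d9:-→d10:-→d11:-→d12:-→d13:-→d14:-→d15:-→d16:-→d17:-→d18:-→d19:-→d20:-→d21:-→d22:-→d23:-→d24:-→d25:-→d26:-→d27:-→d28:H0  best=H0
  + 37.85.175.192/28 (H0) depth=28
  ? 249.96.6.161  path d0:H1→d1:-→d2:-→d3:-→d4:-→d5:-→d6:-→d7:-→d8:-→d9:-→d10:-→d11:-→d12:H0  best=H0
  ? 137.206.175.224  path d0:H1→d1:-→d2:-→d3:-→d4:-→d5:-→d6:-→d7:-→d8:-→d9:-→d10:-→d11:-→d12:-→d13:-→d14:-→d15:-→d16:H1→d17:-→d18:-→d19:-→d20:-→d21:-→d22:-→d23:-→d24:-→d25:-→d26:-→d27:-→d28:H2  best=H2
  ? 139.138.132.228  path d0:H1→d1:-→d2:-→d3:-→d4:-→d5:-→d6:-  best=H1
  + 172.0.0.0/8 (H0) depth=8
  + 37.85.175.0/24 (H0) depth=24
  + 0.0.0.0/0 (H2) depth=0
  ? 137.206.0.1  path d0:H2→d1:-→d2:-→d3:-→d4:-→d5:-→d6:-→d7:-→d8:-→d9:-→d10:-→d11:-→d12:-→d13:-→d14:-→d15:-→d16:H1  best=H1

== LOOKUPS ==
["H0","H1","H1","H0","H0","H0","H2","H1","H1"]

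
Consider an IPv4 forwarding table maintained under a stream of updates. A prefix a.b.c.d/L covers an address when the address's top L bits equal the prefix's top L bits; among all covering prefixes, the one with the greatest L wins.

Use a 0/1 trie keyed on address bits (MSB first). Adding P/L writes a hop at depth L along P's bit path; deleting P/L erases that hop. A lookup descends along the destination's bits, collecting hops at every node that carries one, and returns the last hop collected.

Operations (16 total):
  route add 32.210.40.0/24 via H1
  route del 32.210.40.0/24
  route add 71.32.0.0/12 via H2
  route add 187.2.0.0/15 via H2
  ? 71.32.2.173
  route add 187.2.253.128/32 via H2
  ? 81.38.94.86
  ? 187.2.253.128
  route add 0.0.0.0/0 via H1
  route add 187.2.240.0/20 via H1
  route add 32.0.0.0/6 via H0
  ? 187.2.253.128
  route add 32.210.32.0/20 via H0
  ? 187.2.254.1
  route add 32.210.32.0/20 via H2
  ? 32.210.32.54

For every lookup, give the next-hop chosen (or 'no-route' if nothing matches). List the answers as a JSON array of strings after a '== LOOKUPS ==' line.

Apply in order:
  add 32.210.40.0/24 -> H1 at depth 24
  - 32.210.40.0/24 clear@24
  add 71.32.0.0/12 -> H2 at depth 12
  add 187.2.0.0/15 -> H2 at depth 15
  Q 71.32.2.173: descend 010001110010 ; hops seen [H2] ; pick H2
  add 187.2.253.128/32 -> H2 at depth 32
  Q 81.38.94.86: descend 010 ; hops seen [∅] ; pick no-route
  Q 187.2.253.128: descend 10111011000000101111110110000000 ; hops seen [H2,H2] ; pick H2
  add 0.0.0.0/0 -> H1 at depth 0
  add 187.2.240.0/20 -> H1 at depth 20
  add 32.0.0.0/6 -> H0 at depth 6
  Q 187.2.253.128: descend 10111011000000101111110110000000 ; hops seen [H1,H2,H1,H2] ; pick H2
  add 32.210.32.0/20 -> H0 at depth 20
  Q 187.2.254.1: descend 1011101100000010111111 ; hops seen [H1,H2,H1] ; pick H1
  add 32.210.32.0/20 -> H2 at depth 20
  Q 32.210.32.54: descend 00100000110100100010 ; hops seen [H1,H0,H2] ; pick H2

== LOOKUPS ==
["H2","no-route","H2","H2","H1","H2"]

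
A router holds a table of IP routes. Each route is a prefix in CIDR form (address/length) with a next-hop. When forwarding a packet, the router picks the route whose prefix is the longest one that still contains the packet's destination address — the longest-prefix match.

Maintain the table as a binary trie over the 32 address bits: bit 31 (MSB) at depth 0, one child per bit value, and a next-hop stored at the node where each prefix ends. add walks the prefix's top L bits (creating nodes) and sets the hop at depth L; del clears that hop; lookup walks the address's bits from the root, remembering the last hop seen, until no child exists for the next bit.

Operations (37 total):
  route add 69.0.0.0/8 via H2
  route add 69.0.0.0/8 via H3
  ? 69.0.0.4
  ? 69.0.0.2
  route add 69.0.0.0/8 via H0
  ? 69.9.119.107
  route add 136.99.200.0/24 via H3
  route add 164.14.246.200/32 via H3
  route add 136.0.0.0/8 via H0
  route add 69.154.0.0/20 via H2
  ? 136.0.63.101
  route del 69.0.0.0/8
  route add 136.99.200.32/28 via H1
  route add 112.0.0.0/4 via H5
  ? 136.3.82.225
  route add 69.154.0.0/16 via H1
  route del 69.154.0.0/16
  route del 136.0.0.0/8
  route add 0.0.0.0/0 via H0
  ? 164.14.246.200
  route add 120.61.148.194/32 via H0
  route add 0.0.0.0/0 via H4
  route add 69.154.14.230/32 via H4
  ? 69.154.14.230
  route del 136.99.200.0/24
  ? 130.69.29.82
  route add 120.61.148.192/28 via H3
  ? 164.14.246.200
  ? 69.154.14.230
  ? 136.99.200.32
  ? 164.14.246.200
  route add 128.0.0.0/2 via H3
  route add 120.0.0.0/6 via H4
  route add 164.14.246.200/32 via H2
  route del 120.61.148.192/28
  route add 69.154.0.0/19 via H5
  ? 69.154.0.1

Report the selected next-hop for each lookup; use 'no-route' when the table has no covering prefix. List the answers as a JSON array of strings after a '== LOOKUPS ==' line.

Process each operation:
  + 69.0.0.0/8 (H2) depth=8
  + 69.0.0.0/8 (H3) depth=8
  lookup 69.0.0.4: bits 01000101 walk d0:-→d1:-→d2:-→d3:-→d4:-→d5:-→d6:-→d7:-→d8:H3 -> H3
  lookup 69.0.0.2: bits 01000101 walk d0:-→d1:-→d2:-→d3:-→d4:-→d5:-→d6:-→d7:-→d8:H3 -> H3
  + 69.0.0.0/8 (H0) depth=8
  lookup 69.9.119.107: bits 01000101 walk d0:-→d1:-→d2:-→d3:-→d4:-→d5:-→d6:-→d7:-→d8:H0 -> H0
  + 136.99.200.0/24 (H3) depth=24
  + 164.14.246.200/32 (H3) depth=32
  + 136.0.0.0/8 (H0) depth=8
  + 69.154.0.0/20 (H2) depth=20
  lookup 136.0.63.101: bits 100010000 walk d0:-→d1:-→d2:-→d3:-→d4:-→d5:-→d6:-→d7:-→d8:H0→d9:- -> H0
  del 69.0.0.0/8 (clear depth 8)
  + 136.99.200.32/28 (H1) depth=28
  + 112.0.0.0/4 (H5) depth=4
  lookup 136.3.82.225: bits 100010000 walk d0:-→d1:-→d2:-→d3:-→d4:-→d5:-→d6:-→d7:-→d8:H0→d9:- -> H0
  + 69.154.0.0/16 (H1) depth=16
  del 69.154.0.0/16 (clear depth 16)
  del 136.0.0.0/8 (clear depth 8)
  + 0.0.0.0/0 (H0) depth=0
  lookup 164.14.246.200: bits 10100100000011101111011011001000 walk d0:H0→d1:-→d2:-→d3:-→d4:-→d5:-→d6:-→d7:-→d8:-→d9:-→d10:-→d11:-→d12:-→d13:-→d14:-→d15:-→d16:-→d17:-→d18:-→d19:-→d20:-→d21:-→d22:-→d23:-→d24:-→d25:-→d26:-→d27:-→d28:-→d29:-→d30:-→d31:-→d32:H3 -> H3
  + 120.61.148.194/32 (H0) depth=32
  + 0.0.0.0/0 (H4) depth=0
  + 69.154.14.230/32 (H4) depth=32
  lookup 69.154.14.230: bits 01000101100110100000111011100110 walk d0:H4→d1:-→d2:-→d3:-→d4:-→d5:-→d6:-→d7:-→d8:-→d9:-→d10:-→d11:-→d12:-→d13:-→d14:-→d15:-→d16:-→d17:-→d18:-→d19:-→d20:H2→d21:-→d22:-→d23:-→d24:-→d25:-→d26:-→d27:-→d28:-→d29:-→d30:-→d31:-→d32:H4 -> H4
  del 136.99.200.0/24 (clear depth 24)
  lookup 130.69.29.82: bits 1000 walk d0:H4→d1:-→d2:-→d3:-→d4:- -> H4
  + 120.61.148.192/28 (H3) depth=28
  lookup 164.14.246.200: bits 10100100000011101111011011001000 walk d0:H4→d1:-→d2:-→d3:-→d4:-→d5:-→d6:-→d7:-→d8:-→d9:-→d10:-→d11:-→d12:-→d13:-→d14:-→d15:-→d16:-→d17:-→d18:-→d19:-→d20:-→d21:-→d22:-→d23:-→d24:-→d25:-→d26:-→d27:-→d28:-→d29:-→d30:-→d31:-→d32:H3 -> H3
  lookup 69.154.14.230: bits 01000101100110100000111011100110 walk d0:H4→d1:-→d2:-→d3:-→d4:-→d5:-→d6:-→d7:-→d8:-→d9:-→d10:-→d11:-→d12:-→d13:-→d14:-→d15:-→d16:-→d17:-→d18:-→d19:-→d20:H2→d21:-→d22:-→d23:-→d24:-→d25:-→d26:-→d27:-→d28:-→d29:-→d30:-→d31:-→d32:H4 -> H4
  lookup 136.99.200.32: bits 1000100001100011110010000010 walk d0:H4→d1:-→d2:-→d3:-→d4:-→d5:-→d6:-→d7:-→d8:-→d9:-→d10:-→d11:-→d12:-→d13:-→d14:-→d15:-→d16:-→d17:-→d18:-→d19:-→d20:-→d21:-→d22:-→d23:-→d24:-→d25:-→d26:-→d27:-→d28:H1 -> H1
  lookup 164.14.246.200: bits 10100100000011101111011011001000 walk d0:H4→d1:-→d2:-→d3:-→d4:-→d5:-→d6:-→d7:-→d8:-→d9:-→d10:-→d11:-→d12:-→d13:-→d14:-→d15:-→d16:-→d17:-→d18:-→d19:-→d20:-→d21:-→d22:-→d23:-→d24:-→d25:-→d26:-→d27:-→d28:-→d29:-→d30:-→d31:-→d32:H3 -> H3
  + 128.0.0.0/2 (H3) depth=2
  + 120.0.0.0/6 (H4) depth=6
  + 164.14.246.200/32 (H2) depth=32
  del 120.61.148.192/28 (clear depth 28)
  + 69.154.0.0/19 (H5) depth=19
  lookup 69.154.0.1: bits 01000101100110100000 walk d0:H4→d1:-→d2:-→d3:-→d4:-→d5:-→d6:-→d7:-→d8:-→d9:-→d10:-→d11:-→d12:-→d13:-→d14:-→d15:-→d16:-→d17:-→d18:-→d19:H5→d20:H2 -> H2

== LOOKUPS ==
["H3","H3","H0","H0","H0","H3","H4","H4","H3","H4","H1","H3","H2"]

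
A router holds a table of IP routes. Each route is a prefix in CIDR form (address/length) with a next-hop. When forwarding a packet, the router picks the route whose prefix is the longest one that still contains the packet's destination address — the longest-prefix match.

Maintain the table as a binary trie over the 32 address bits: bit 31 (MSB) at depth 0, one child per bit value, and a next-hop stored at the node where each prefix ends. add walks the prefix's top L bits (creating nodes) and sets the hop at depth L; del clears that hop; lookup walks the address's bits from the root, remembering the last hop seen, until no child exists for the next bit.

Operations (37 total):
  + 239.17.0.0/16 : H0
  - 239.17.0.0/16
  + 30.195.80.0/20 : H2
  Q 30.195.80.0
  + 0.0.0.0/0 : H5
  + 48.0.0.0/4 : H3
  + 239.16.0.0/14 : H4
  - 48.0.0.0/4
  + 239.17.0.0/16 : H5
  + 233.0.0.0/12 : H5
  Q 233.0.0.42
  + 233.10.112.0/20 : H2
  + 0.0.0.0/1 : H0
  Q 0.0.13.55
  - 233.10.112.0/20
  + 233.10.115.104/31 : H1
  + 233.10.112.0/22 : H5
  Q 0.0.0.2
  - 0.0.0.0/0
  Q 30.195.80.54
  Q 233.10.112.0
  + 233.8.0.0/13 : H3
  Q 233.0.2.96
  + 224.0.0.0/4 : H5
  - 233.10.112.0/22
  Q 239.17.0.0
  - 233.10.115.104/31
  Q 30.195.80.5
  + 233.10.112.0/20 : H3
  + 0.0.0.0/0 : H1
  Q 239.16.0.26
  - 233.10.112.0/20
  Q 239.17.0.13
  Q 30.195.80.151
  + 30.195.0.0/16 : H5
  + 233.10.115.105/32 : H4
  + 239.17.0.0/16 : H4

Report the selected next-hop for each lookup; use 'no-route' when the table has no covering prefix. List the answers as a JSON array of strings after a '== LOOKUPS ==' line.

Process each operation:
  + 239.17.0.0/16 (H0) depth=16
  - 239.17.0.0/16 clear@16
  + 30.195.80.0/20 (H2) depth=20
  lookup 30.195.80.0: bits 00011110110000110101 walk d0:-→d1:-→d2:-→d3:-→d4:-→d5:-→d6:-→d7:-→d8:-→d9:-→d10:-→d11:-→d12:-→d13:-→d14:-→d15:-→d16:-→d17:-→d18:-→d19:-→d20:H2 -> H2
  + 0.0.0.0/0 (H5) depth=0
  + 48.0.0.0/4 (H3) depth=4
  + 239.16.0.0/14 (H4) depth=14
  - 48.0.0.0/4 clear@4
  + 239.17.0.0/16 (H5) depth=16
  + 233.0.0.0/12 (H5) depth=12
  lookup 233.0.0.42: bits 111010010000 walk d0:H5→d1:-→d2:-→d3:-→d4:-→d5:-→d6:-→d7:-→d8:-→d9:-→d10:-→d11:-→d12:H5 -> H5
  + 233.10.112.0/20 (H2) depth=20
  + 0.0.0.0/1 (H0) depth=1
  lookup 0.0.13.55: bits 000 walk d0:H5→d1:H0→d2:-→d3:- -> H0
  - 233.10.112.0/20 clear@20
  + 233.10.115.104/31 (H1) depth=31
  + 233.10.112.0/22 (H5) depth=22
  lookup 0.0.0.2: bits 000 walk d0:H5→d1:H0→d2:-→d3:- -> H0
  - 0.0.0.0/0 clear@0
  lookup 30.195.80.54: bits 00011110110000110101 walk d0:-→d1:H0→d2:-→d3:-→d4:-→d5:-→d6:-→d7:-→d8:-→d9:-→d10:-→d11:-→d12:-→d13:-→d14:-→d15:-→d16:-→d17:-→d18:-→d19:-→d20:H2 -> H2
  lookup 233.10.112.0: bits 1110100100001010011100 walk d0:-→d1:-→d2:-→d3:-→d4:-→d5:-→d6:-→d7:-→d8:-→d9:-→d10:-→d11:-→d12:H5→d13:-→d14:-→d15:-→d16:-→d17:-→d18:-→d19:-→d20:-→d21:-→d22:H5 -> H5
  + 233.8.0.0/13 (H3) depth=13
  lookup 233.0.2.96: bits 111010010000 walk d0:-→d1:-→d2:-→d3:-→d4:-→d5:-→d6:-→d7:-→d8:-→d9:-→d10:-→d11:-→d12:H5 -> H5
  + 224.0.0.0/4 (H5) depth=4
  - 233.10.112.0/22 clear@22
  lookup 239.17.0.0: bits 1110111100010001 walk d0:-→d1:-→d2:-→d3:-→d4:H5→d5:-→d6:-→d7:-→d8:-→d9:-→d10:-→d11:-→d12:-→d13:-→d14:H4→d15:-→d16:H5 -> H5
  - 233.10.115.104/31 clear@31
  lookup 30.195.80.5: bits 00011110110000110101 walk d0:-→d1:H0→d2:-→d3:-→d4:-→d5:-→d6:-→d7:-→d8:-→d9:-→d10:-→d11:-→d12:-→d13:-→d14:-→d15:-→d16:-→d17:-→d18:-→d19:-→d20:H2 -> H2
  + 233.10.112.0/20 (H3) depth=20
  + 0.0.0.0/0 (H1) depth=0
  lookup 239.16.0.26: bits 111011110001000 walk d0:H1→d1:-→d2:-→d3:-→d4:H5→d5:-→d6:-→d7:-→d8:-→d9:-→d10:-→d11:-→d12:-→d13:-→d14:H4→d15:- -> H4
  - 233.10.112.0/20 clear@20
  lookup 239.17.0.13: bits 1110111100010001 walk d0:H1→d1:-→d2:-→d3:-→d4:H5→d5:-→d6:-→d7:-→d8:-→d9:-→d10:-→d11:-→d12:-→d13:-→d14:H4→d15:-→d16:H5 -> H5
  lookup 30.195.80.151: bits 00011110110000110101 walk d0:H1→d1:H0→d2:-→d3:-→d4:-→d5:-→d6:-→d7:-→d8:-→d9:-→d10:-→d11:-→d12:-→d13:-→d14:-→d15:-→d16:-→d17:-→d18:-→d19:-→d20:H2 -> H2
  + 30.195.0.0/16 (H5) depth=16
  + 233.10.115.105/32 (H4) depth=32
  + 239.17.0.0/16 (H4) depth=16

== LOOKUPS ==
["H2","H5","H0","H0","H2","H5","H5","H5","H2","H4","H5","H2"]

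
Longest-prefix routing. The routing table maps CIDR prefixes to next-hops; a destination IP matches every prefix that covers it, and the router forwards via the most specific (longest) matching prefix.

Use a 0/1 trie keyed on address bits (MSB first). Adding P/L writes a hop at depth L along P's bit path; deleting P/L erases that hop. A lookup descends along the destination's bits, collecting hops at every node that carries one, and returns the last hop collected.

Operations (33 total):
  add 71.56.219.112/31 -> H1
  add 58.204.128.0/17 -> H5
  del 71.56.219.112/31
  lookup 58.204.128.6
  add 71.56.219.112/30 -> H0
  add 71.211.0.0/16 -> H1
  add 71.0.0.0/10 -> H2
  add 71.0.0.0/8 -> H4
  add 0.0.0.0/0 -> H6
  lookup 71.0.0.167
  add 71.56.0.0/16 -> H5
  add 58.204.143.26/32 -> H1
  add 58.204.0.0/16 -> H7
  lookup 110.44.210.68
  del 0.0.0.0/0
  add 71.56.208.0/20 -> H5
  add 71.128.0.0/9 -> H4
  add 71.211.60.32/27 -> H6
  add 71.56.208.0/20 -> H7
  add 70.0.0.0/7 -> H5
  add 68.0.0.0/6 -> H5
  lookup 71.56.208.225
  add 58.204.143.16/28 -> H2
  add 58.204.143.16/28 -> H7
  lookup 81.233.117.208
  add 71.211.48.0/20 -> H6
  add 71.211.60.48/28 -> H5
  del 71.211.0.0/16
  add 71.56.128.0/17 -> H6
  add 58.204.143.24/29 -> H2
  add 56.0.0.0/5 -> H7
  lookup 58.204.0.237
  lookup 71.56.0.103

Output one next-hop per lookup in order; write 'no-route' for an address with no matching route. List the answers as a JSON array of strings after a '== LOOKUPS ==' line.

Trace:
  add 71.56.219.112/31 -> H1 at depth 31
  add 58.204.128.0/17 -> H5 at depth 17
  del 71.56.219.112/31 (clear depth 31)
  ? 58.204.128.6  path d0:-→d1:-→d2:-→d3:-→d4:-→d5:-→d6:-→d7:-→d8:-→d9:-→d10:-→d11:-→d12:-→d13:-→d14:-→d15:-→d16:-→d17:H5  best=H5
  add 71.56.219.112/30 -> H0 at depth 30
  add 71.211.0.0/16 -> H1 at depth 16
  add 71.0.0.0/10 -> H2 at depth 10
  add 71.0.0.0/8 -> H4 at depth 8
  add 0.0.0.0/0 -> H6 at depth 0
  ? 71.0.0.167  path d0:H6→d1:-→d2:-→d3:-→d4:-→d5:-→d6:-→d7:-→d8:H4→d9:-→d10:H2  best=H2
  add 71.56.0.0/16 -> H5 at depth 16
  add 58.204.143.26/32 -> H1 at depth 32
  add 58.204.0.0/16 -> H7 at depth 16
  ? 110.44.210.68  path d0:H6→d1:-→d2:-  best=H6
  del 0.0.0.0/0 (clear depth 0)
  add 71.56.208.0/20 -> H5 at depth 20
  add 71.128.0.0/9 -> H4 at depth 9
  add 71.211.60.32/27 -> H6 at depth 27
  add 71.56.208.0/20 -> H7 at depth 20
  add 70.0.0.0/7 -> H5 at depth 7
  add 68.0.0.0/6 -> H5 at depth 6
  ? 71.56.208.225  path d0:-→d1:-→d2:-→d3:-→d4:-→d5:-→d6:H5→d7:H5→d8:H4→d9:-→d10:H2→d11:-→d12:-→d13:-→d14:-→d15:-→d16:H5→d17:-→d18:-→d19:-→d20:H7  best=H7
  add 58.204.143.16/28 -> H2 at depth 28
  add 58.204.143.16/28 -> H7 at depth 28
  ? 81.233.117.208  path d0:-→d1:-→d2:-→d3:-  best=no-route
  add 71.211.48.0/20 -> H6 at depth 20
  add 71.211.60.48/28 -> H5 at depth 28
  del 71.211.0.0/16 (clear depth 16)
  add 71.56.128.0/17 -> H6 at depth 17
  add 58.204.143.24/29 -> H2 at depth 29
  add 56.0.0.0/5 -> H7 at depth 5
  ? 58.204.0.237  path d0:-→d1:-→d2:-→d3:-→d4:-→d5:H7→d6:-→d7:-→d8:-→d9:-→d10:-→d11:-→d12:-→d13:-→d14:-→d15:-→d16:H7  best=H7
  ? 71.56.0.103  path d0:-→d1:-→d2:-→d3:-→d4:-→d5:-→d6:H5→d7:H5→d8:H4→d9:-→d10:H2→d11:-→d12:-→d13:-→d14:-→d15:-→d16:H5  best=H5

== LOOKUPS ==
["H5","H2","H6","H7","no-route","H7","H5"]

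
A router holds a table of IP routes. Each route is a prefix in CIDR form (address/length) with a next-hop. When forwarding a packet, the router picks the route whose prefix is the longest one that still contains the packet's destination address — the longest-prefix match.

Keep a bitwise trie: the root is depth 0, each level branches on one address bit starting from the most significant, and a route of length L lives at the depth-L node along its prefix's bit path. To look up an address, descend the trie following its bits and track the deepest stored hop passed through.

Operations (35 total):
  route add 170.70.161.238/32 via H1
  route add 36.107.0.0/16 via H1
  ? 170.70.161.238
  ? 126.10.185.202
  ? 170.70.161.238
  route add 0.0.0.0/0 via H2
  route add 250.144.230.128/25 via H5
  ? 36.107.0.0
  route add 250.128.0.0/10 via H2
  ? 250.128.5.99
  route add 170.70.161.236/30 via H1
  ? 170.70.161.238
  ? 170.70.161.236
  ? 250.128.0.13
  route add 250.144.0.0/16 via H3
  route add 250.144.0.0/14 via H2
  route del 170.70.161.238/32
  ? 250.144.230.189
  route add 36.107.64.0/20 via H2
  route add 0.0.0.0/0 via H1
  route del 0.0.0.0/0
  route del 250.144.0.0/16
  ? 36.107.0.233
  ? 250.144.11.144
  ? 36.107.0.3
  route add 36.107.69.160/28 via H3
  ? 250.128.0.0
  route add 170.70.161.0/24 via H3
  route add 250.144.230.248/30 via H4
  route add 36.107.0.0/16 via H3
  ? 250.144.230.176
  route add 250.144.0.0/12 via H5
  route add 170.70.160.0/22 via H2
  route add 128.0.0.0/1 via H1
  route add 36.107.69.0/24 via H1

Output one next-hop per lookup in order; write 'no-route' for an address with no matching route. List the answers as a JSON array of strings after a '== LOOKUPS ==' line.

Apply in order:
  add 170.70.161.238/32 -> H1 at depth 32
  add 36.107.0.0/16 -> H1 at depth 16
  lookup 170.70.161.238: bits 10101010010001101010000111101110 walk d0:-→d1:-→d2:-→d3:-→d4:-→d5:-→d6:-→d7:-→d8:-→d9:-→d10:-→d11:-→d12:-→d13:-→d14:-→d15:-→d16:-→d17:-→d18:-→d19:-→d20:-→d21:-→d22:-→d23:-→d24:-→d25:-→d26:-→d27:-→d28:-→d29:-→d30:-→d31:-→d32:H1 -> H1
  lookup 126.10.185.202: bits 0 walk d0:-→d1:- -> no-route
  lookup 170.70.161.238: bits 10101010010001101010000111101110 walk d0:-→d1:-→d2:-→d3:-→d4:-→d5:-→d6:-→d7:-→d8:-→d9:-→d10:-→d11:-→d12:-→d13:-→d14:-→d15:-→d16:-→d17:-→d18:-→d19:-→d20:-→d21:-→d22:-→d23:-→d24:-→d25:-→d26:-→d27:-→d28:-→d29:-→d30:-→d31:-→d32:H1 -> H1
  add 0.0.0.0/0 -> H2 at depth 0
  add 250.144.230.128/25 -> H5 at depth 25
  lookup 36.107.0.0: bits 0010010001101011 walk d0:H2→d1:-→d2:-→d3:-→d4:-→d5:-→d6:-→d7:-→d8:-→d9:-→d10:-→d11:-→d12:-→d13:-→d14:-→d15:-→d16:H1 -> H1
  add 250.128.0.0/10 -> H2 at depth 10
  lookup 250.128.5.99: bits 11111010100 walk d0:H2→d1:-→d2:-→d3:-→d4:-→d5:-→d6:-→d7:-→d8:-→d9:-→d10:H2→d11:- -> H2
  add 170.70.161.236/30 -> H1 at depth 30
  lookup 170.70.161.238: bits 10101010010001101010000111101110 walk d0:H2→d1:-→d2:-→d3:-→d4:-→d5:-→d6:-→d7:-→d8:-→d9:-→d10:-→d11:-→d12:-→d13:-→d14:-→d15:-→d16:-→d17:-→d18:-→d19:-→d20:-→d21:-→d22:-→d23:-→d24:-→d25:-→d26:-→d27:-→d28:-→d29:-→d30:H1→d31:-→d32:H1 -> H1
  lookup 170.70.161.236: bits 101010100100011010100001111011 walk d0:H2→d1:-→d2:-→d3:-→d4:-→d5:-→d6:-→d7:-→d8:-→d9:-→d10:-→d11:-→d12:-→d13:-→d14:-→d15:-→d16:-→d17:-→d18:-→d19:-→d20:-→d21:-→d22:-→d23:-→d24:-→d25:-→d26:-→d27:-→d28:-→d29:-→d30:H1 -> H1
  lookup 250.128.0.13: bits 11111010100 walk d0:H2→d1:-→d2:-→d3:-→d4:-→d5:-→d6:-→d7:-→d8:-→d9:-→d10:H2→d11:- -> H2
  add 250.144.0.0/16 -> H3 at depth 16
  add 250.144.0.0/14 -> H2 at depth 14
  - 170.70.161.238/32 clear@32
  lookup 250.144.230.189: bits 1111101010010000111001101 walk d0:H2→d1:-→d2:-→d3:-→d4:-→d5:-→d6:-→d7:-→d8:-→d9:-→d10:H2→d11:-→d12:-→d13:-→d14:H2→d15:-→d16:H3→d17:-→d18:-→d19:-→d20:-→d21:-→d22:-→d23:-→d24:-→d25:H5 -> H5
  add 36.107.64.0/20 -> H2 at depth 20
  add 0.0.0.0/0 -> H1 at depth 0
  - 0.0.0.0/0 clear@0
  - 250.144.0.0/16 clear@16
  lookup 36.107.0.233: bits 00100100011010110 walk d0:-→d1:-→d2:-→d3:-→d4:-→d5:-→d6:-→d7:-→d8:-→d9:-→d10:-→d11:-→d12:-→d13:-→d14:-→d15:-→d16:H1→d17:- -> H1
  lookup 250.144.11.144: bits 1111101010010000 walk d0:-→d1:-→d2:-→d3:-→d4:-→d5:-→d6:-→d7:-→d8:-→d9:-→d10:H2→d11:-→d12:-→d13:-→d14:H2→d15:-→d16:- -> H2
  lookup 36.107.0.3: bits 00100100011010110 walk d0:-→d1:-→d2:-→d3:-→d4:-→d5:-→d6:-→d7:-→d8:-→d9:-→d10:-→d11:-→d12:-→d13:-→d14:-→d15:-→d16:H1→d17:- -> H1
  add 36.107.69.160/28 -> H3 at depth 28
  lookup 250.128.0.0: bits 11111010100 walk d0:-→d1:-→d2:-→d3:-→d4:-→d5:-→d6:-→d7:-→d8:-→d9:-→d10:H2→d11:- -> H2
  add 170.70.161.0/24 -> H3 at depth 24
  add 250.144.230.248/30 -> H4 at depth 30
  add 36.107.0.0/16 -> H3 at depth 16
  lookup 250.144.230.176: bits 1111101010010000111001101 walk d0:-→d1:-→d2:-→d3:-→d4:-→d5:-→d6:-→d7:-→d8:-→d9:-→d10:H2→d11:-→d12:-→d13:-→d14:H2→d15:-→d16:-→d17:-→d18:-→d19:-→d20:-→d21:-→d22:-→d23:-→d24:-→d25:H5 -> H5
  add 250.144.0.0/12 -> H5 at depth 12
  add 170.70.160.0/22 -> H2 at depth 22
  add 128.0.0.0/1 -> H1 at depth 1
  add 36.107.69.0/24 -> H1 at depth 24

== LOOKUPS ==
["H1","no-route","H1","H1","H2","H1","H1","H2","H5","H1","H2","H1","H2","H5"]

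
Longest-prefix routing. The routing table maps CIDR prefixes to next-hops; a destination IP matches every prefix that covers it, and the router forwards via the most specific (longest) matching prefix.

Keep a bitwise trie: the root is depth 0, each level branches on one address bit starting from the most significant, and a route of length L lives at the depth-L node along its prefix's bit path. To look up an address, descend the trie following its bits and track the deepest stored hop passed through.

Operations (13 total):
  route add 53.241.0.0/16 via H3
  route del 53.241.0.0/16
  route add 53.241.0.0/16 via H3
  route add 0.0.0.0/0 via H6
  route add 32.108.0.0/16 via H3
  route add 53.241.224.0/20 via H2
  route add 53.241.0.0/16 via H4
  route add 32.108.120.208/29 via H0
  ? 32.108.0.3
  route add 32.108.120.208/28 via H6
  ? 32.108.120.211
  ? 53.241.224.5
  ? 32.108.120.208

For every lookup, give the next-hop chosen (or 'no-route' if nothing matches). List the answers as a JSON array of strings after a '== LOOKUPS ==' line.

Process each operation:
  add 53.241.0.0/16 -> H3 at depth 16
  del 53.241.0.0/16 (clear depth 16)
  add 53.241.0.0/16 -> H3 at depth 16
  add 0.0.0.0/0 -> H6 at depth 0
  add 32.108.0.0/16 -> H3 at depth 16
  add 53.241.224.0/20 -> H2 at depth 20
  add 53.241.0.0/16 -> H4 at depth 16
  add 32.108.120.208/29 -> H0 at depth 29
  lookup 32.108.0.3: bits 00100000011011000 walk d0:H6→d1:-→d2:-→d3:-→d4:-→d5:-→d6:-→d7:-→d8:-→d9:-→d10:-→d11:-→d12:-→d13:-→d14:-→d15:-→d16:H3→d17:- -> H3
  add 32.108.120.208/28 -> H6 at depth 28
  lookup 32.108.120.211: bits 00100000011011000111100011010 walk d0:H6→d1:-→d2:-→d3:-→d4:-→d5:-→d6:-→d7:-→d8:-→d9:-→d10:-→d11:-→d12:-→d13:-→d14:-→d15:-→d16:H3→d17:-→d18:-→d19:-→d20:-→d21:-→d22:-→d23:-→d24:-→d25:-→d26:-→d27:-→d28:H6→d29:H0 -> H0
  lookup 53.241.224.5: bits 00110101111100011110 walk d0:H6→d1:-→d2:-→d3:-→d4:-→d5:-→d6:-→d7:-→d8:-→d9:-→d10:-→d11:-→d12:-→d13:-→d14:-→d15:-→d16:H4→d17:-→d18:-→d19:-→d20:H2 -> H2
  lookup 32.108.120.208: bits 00100000011011000111100011010 walk d0:H6→d1:-→d2:-→d3:-→d4:-→d5:-→d6:-→d7:-→d8:-→d9:-→d10:-→d11:-→d12:-→d13:-→d14:-→d15:-→d16:H3→d17:-→d18:-→d19:-→d20:-→d21:-→d22:-→d23:-→d24:-→d25:-→d26:-→d27:-→d28:H6→d29:H0 -> H0

== LOOKUPS ==
["H3","H0","H2","H0"]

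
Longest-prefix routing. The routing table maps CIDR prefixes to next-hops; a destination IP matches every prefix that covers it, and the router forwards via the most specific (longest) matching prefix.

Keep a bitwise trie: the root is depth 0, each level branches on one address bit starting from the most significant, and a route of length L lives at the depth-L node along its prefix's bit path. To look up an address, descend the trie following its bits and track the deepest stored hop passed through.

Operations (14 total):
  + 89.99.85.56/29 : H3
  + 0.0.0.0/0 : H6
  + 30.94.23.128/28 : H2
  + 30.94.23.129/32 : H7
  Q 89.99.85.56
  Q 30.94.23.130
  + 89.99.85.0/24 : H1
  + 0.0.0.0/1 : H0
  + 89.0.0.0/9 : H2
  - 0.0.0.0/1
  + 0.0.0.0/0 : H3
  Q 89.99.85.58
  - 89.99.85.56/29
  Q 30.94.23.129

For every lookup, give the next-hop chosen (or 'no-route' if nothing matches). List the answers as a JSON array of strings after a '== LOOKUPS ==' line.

Trace:
  add 89.99.85.56/29 -> H3 at depth 29
  add 0.0.0.0/0 -> H6 at depth 0
  add 30.94.23.128/28 -> H2 at depth 28
  add 30.94.23.129/32 -> H7 at depth 32
  lookup 89.99.85.56: bits 01011001011000110101010100111 walk d0:H6→d1:-→d2:-→d3:-→d4:-→d5:-→d6:-→d7:-→d8:-→d9:-→d10:-→d11:-→d12:-→d13:-→d14:-→d15:-→d16:-→d17:-→d18:-→d19:-→d20:-→d21:-→d22:-→d23:-→d24:-→d25:-→d26:-→d27:-→d28:-→d29:H3 -> H3
  lookup 30.94.23.130: bits 000111100101111000010111100000 walk d0:H6→d1:-→d2:-→d3:-→d4:-→d5:-→d6:-→d7:-→d8:-→d9:-→d10:-→d11:-→d12:-→d13:-→d14:-→d15:-→d16:-→d17:-→d18:-→d19:-→d20:-→d21:-→d22:-→d23:-→d24:-→d25:-→d26:-→d27:-→d28:H2→d29:-→d30:- -> H2
  add 89.99.85.0/24 -> H1 at depth 24
  add 0.0.0.0/1 -> H0 at depth 1
  add 89.0.0.0/9 -> H2 at depth 9
  del 0.0.0.0/1 (clear depth 1)
  add 0.0.0.0/0 -> H3 at depth 0
  lookup 89.99.85.58: bits 01011001011000110101010100111 walk d0:H3→d1:-→d2:-→d3:-→d4:-→d5:-→d6:-→d7:-→d8:-→d9:H2→d10:-→d11:-→d12:-→d13:-→d14:-→d15:-→d16:-→d17:-→d18:-→d19:-→d20:-→d21:-→d22:-→d23:-→d24:H1→d25:-→d26:-→d27:-→d28:-→d29:H3 -> H3
  del 89.99.85.56/29 (clear depth 29)
  lookup 30.94.23.129: bits 00011110010111100001011110000001 walk d0:H3→d1:-→d2:-→d3:-→d4:-→d5:-→d6:-→d7:-→d8:-→d9:-→d10:-→d11:-→d12:-→d13:-→d14:-→d15:-→d16:-→d17:-→d18:-→d19:-→d20:-→d21:-→d22:-→d23:-→d24:-→d25:-→d26:-→d27:-→d28:H2→d29:-→d30:-→d31:-→d32:H7 -> H7

== LOOKUPS ==
["H3","H2","H3","H7"]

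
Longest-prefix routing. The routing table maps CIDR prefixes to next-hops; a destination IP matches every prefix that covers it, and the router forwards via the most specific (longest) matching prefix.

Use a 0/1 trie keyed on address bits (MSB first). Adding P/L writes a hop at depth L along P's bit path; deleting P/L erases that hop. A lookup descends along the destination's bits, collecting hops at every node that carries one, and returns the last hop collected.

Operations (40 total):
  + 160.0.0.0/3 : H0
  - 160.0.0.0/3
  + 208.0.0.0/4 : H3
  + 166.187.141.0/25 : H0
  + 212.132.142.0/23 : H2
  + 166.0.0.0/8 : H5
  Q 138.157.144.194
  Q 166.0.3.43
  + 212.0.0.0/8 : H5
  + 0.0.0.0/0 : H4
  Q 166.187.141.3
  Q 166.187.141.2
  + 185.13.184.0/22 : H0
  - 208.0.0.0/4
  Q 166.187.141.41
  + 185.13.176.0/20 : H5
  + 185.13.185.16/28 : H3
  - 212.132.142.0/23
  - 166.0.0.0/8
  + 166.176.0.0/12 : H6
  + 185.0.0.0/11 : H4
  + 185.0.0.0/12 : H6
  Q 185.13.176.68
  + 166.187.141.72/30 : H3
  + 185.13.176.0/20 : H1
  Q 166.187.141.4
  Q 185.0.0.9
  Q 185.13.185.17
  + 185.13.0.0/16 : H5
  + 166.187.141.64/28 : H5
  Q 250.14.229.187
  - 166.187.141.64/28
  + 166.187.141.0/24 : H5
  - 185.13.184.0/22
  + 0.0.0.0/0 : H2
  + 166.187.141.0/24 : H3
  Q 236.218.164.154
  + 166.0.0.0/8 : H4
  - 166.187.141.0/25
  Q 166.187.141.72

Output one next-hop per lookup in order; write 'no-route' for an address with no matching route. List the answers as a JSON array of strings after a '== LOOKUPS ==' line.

Process each operation:
  add 160.0.0.0/3 -> H0 at depth 3
  - 160.0.0.0/3 clear@3
  add 208.0.0.0/4 -> H3 at depth 4
  add 166.187.141.0/25 -> H0 at depth 25
  add 212.132.142.0/23 -> H2 at depth 23
  add 166.0.0.0/8 -> H5 at depth 8
  Q 138.157.144.194: descend 10 ; hops seen [∅] ; pick no-route
  Q 166.0.3.43: descend 10100110 ; hops seen [H5] ; pick H5
  add 212.0.0.0/8 -> H5 at depth 8
  add 0.0.0.0/0 -> H4 at depth 0
  Q 166.187.141.3: descend 1010011010111011100011010 ; hops seen [H4,H5,H0] ; pick H0
  Q 166.187.141.2: descend 1010011010111011100011010 ; hops seen [H4,H5,H0] ; pick H0
  add 185.13.184.0/22 -> H0 at depth 22
  - 208.0.0.0/4 clear@4
  Q 166.187.141.41: descend 1010011010111011100011010 ; hops seen [H4,H5,H0] ; pick H0
  add 185.13.176.0/20 -> H5 at depth 20
  add 185.13.185.16/28 -> H3 at depth 28
  - 212.132.142.0/23 clear@23
  - 166.0.0.0/8 clear@8
  add 166.176.0.0/12 -> H6 at depth 12
  add 185.0.0.0/11 -> H4 at depth 11
  add 185.0.0.0/12 -> H6 at depth 12
  Q 185.13.176.68: descend 10111001000011011011 ; hops seen [H4,H4,H6,H5] ; pick H5
  add 166.187.141.72/30 -> H3 at depth 30
  add 185.13.176.0/20 -> H1 at depth 20
  Q 166.187.141.4: descend 1010011010111011100011010 ; hops seen [H4,H6,H0] ; pick H0
  Q 185.0.0.9: descend 101110010000 ; hops seen [H4,H4,H6] ; pick H6
  Q 185.13.185.17: descend 1011100100001101101110010001 ; hops seen [H4,H4,H6,H1,H0,H3] ; pick H3
  add 185.13.0.0/16 -> H5 at depth 16
  add 166.187.141.64/28 -> H5 at depth 28
  Q 250.14.229.187: descend 11 ; hops seen [H4] ; pick H4
  - 166.187.141.64/28 clear@28
  add 166.187.141.0/24 -> H5 at depth 24
  - 185.13.184.0/22 clear@22
  add 0.0.0.0/0 -> H2 at depth 0
  add 166.187.141.0/24 -> H3 at depth 24
  Q 236.218.164.154: descend 11 ; hops seen [H2] ; pick H2
  add 166.0.0.0/8 -> H4 at depth 8
  - 166.187.141.0/25 clear@25
  Q 166.187.141.72: descend 101001101011101110001101010010 ; hops seen [H2,H4,H6,H3,H3] ; pick H3

== LOOKUPS ==
["no-route","H5","H0","H0","H0","H5","H0","H6","H3","H4","H2","H3"]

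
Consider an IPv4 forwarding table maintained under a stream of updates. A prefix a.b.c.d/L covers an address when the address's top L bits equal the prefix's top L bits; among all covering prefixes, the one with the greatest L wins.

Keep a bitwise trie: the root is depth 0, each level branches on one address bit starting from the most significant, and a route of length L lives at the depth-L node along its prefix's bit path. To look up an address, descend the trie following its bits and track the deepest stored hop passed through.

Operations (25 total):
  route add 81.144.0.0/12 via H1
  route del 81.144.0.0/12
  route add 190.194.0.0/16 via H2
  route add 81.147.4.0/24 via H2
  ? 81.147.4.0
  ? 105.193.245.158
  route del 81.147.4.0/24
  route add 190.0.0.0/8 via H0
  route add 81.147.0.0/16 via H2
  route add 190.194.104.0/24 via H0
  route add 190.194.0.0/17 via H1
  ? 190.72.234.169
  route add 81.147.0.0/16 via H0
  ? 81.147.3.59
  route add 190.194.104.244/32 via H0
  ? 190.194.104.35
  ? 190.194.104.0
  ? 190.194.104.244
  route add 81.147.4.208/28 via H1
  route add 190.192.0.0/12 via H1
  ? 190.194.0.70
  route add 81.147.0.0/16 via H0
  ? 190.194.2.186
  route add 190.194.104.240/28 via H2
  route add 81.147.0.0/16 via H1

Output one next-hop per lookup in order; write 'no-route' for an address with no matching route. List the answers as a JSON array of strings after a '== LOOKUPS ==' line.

Apply in order:
  add 81.144.0.0/12 -> H1 at depth 12
  - 81.144.0.0/12 clear@12
  add 190.194.0.0/16 -> H2 at depth 16
  add 81.147.4.0/24 -> H2 at depth 24
  lookup 81.147.4.0: bits 010100011001001100000100 walk d0:-→d1:-→d2:-→d3:-→d4:-→d5:-→d6:-→d7:-→d8:-→d9:-→d10:-→d11:-→d12:-→d13:-→d14:-→d15:-→d16:-→d17:-→d18:-→d19:-→d20:-→d21:-→d22:-→d23:-→d24:H2 -> H2
  lookup 105.193.245.158: bits 01 walk d0:-→d1:-→d2:- -> no-route
  - 81.147.4.0/24 clear@24
  add 190.0.0.0/8 -> H0 at depth 8
  add 81.147.0.0/16 -> H2 at depth 16
  add 190.194.104.0/24 -> H0 at depth 24
  add 190.194.0.0/17 -> H1 at depth 17
  lookup 190.72.234.169: bits 10111110 walk d0:-→d1:-→d2:-→d3:-→d4:-→d5:-→d6:-→d7:-→d8:H0 -> H0
  add 81.147.0.0/16 -> H0 at depth 16
  lookup 81.147.3.59: bits 010100011001001100000 walk d0:-→d1:-→d2:-→d3:-→d4:-→d5:-→d6:-→d7:-→d8:-→d9:-→d10:-→d11:-→d12:-→d13:-→d14:-→d15:-→d16:H0→d17:-→d18:-→d19:-→d20:-→d21:- -> H0
  add 190.194.104.244/32 -> H0 at depth 32
  lookup 190.194.104.35: bits 101111101100001001101000 walk d0:-→d1:-→d2:-→d3:-→d4:-→d5:-→d6:-→d7:-→d8:H0→d9:-→d10:-→d11:-→d12:-→d13:-→d14:-→d15:-→d16:H2→d17:H1→d18:-→d19:-→d20:-→d21:-→d22:-→d23:-→d24:H0 -> H0
  lookup 190.194.104.0: bits 101111101100001001101000 walk d0:-→d1:-→d2:-→d3:-→d4:-→d5:-→d6:-→d7:-→d8:H0→d9:-→d10:-→d11:-→d12:-→d13:-→d14:-→d15:-→d16:H2→d17:H1→d18:-→d19:-→d20:-→d21:-→d22:-→d23:-→d24:H0 -> H0
  lookup 190.194.104.244: bits 10111110110000100110100011110100 walk d0:-→d1:-→d2:-→d3:-→d4:-→d5:-→d6:-→d7:-→d8:H0→d9:-→d10:-→d11:-→d12:-→d13:-→d14:-→d15:-→d16:H2→d17:H1→d18:-→d19:-→d20:-→d21:-→d22:-→d23:-→d24:H0→d25:-→d26:-→d27:-→d28:-→d29:-→d30:-→d31:-→d32:H0 -> H0
  add 81.147.4.208/28 -> H1 at depth 28
  add 190.192.0.0/12 -> H1 at depth 12
  lookup 190.194.0.70: bits 10111110110000100 walk d0:-→d1:-→d2:-→d3:-→d4:-→d5:-→d6:-→d7:-→d8:H0→d9:-→d10:-→d11:-→d12:H1→d13:-→d14:-→d15:-→d16:H2→d17:H1 -> H1
  add 81.147.0.0/16 -> H0 at depth 16
  lookup 190.194.2.186: bits 10111110110000100 walk d0:-→d1:-→d2:-→d3:-→d4:-→d5:-→d6:-→d7:-→d8:H0→d9:-→d10:-→d11:-→d12:H1→d13:-→d14:-→d15:-→d16:H2→d17:H1 -> H1
  add 190.194.104.240/28 -> H2 at depth 28
  add 81.147.0.0/16 -> H1 at depth 16

== LOOKUPS ==
["H2","no-route","H0","H0","H0","H0","H0","H1","H1"]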